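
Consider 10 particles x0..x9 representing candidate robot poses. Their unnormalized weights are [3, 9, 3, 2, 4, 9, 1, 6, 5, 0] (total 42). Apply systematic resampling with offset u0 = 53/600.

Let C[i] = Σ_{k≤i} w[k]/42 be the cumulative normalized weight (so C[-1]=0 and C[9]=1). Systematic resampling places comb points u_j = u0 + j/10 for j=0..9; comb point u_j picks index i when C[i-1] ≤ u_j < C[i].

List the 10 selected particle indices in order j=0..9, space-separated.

1 1 2 3 4 5 5 7 8 8

C = [1/14, 2/7, 5/14, 17/42, 1/2, 5/7, 31/42, 37/42, 1, 1]
j=0: u_0=53/600 ∈ [1/14, 2/7) → index 1
j=1: u_1=113/600 ∈ [1/14, 2/7) → index 1
j=2: u_2=173/600 ∈ [2/7, 5/14) → index 2
j=3: u_3=233/600 ∈ [5/14, 17/42) → index 3
j=4: u_4=293/600 ∈ [17/42, 1/2) → index 4
j=5: u_5=353/600 ∈ [1/2, 5/7) → index 5
j=6: u_6=413/600 ∈ [1/2, 5/7) → index 5
j=7: u_7=473/600 ∈ [31/42, 37/42) → index 7
j=8: u_8=533/600 ∈ [37/42, 1) → index 8
j=9: u_9=593/600 ∈ [37/42, 1) → index 8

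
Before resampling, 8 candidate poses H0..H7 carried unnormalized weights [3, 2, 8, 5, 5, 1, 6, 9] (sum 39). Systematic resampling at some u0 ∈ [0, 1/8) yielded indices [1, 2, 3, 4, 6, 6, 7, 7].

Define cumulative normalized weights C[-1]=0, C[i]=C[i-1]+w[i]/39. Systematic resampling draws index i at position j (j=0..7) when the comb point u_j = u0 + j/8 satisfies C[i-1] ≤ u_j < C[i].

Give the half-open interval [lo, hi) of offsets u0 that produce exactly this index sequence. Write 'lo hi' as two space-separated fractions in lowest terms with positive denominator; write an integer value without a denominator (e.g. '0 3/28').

C = [1/13, 5/39, 1/3, 6/13, 23/39, 8/13, 10/13, 1]
j=0 picked index 1: u0 ∈ [1/13, 5/39)
j=1 picked index 2: u0 ∈ [1/312, 5/24)
j=2 picked index 3: u0 ∈ [1/12, 11/52)
j=3 picked index 4: u0 ∈ [9/104, 67/312)
j=4 picked index 6: u0 ∈ [3/26, 7/26)
j=5 picked index 6: u0 ∈ [-1/104, 15/104)
j=6 picked index 7: u0 ∈ [1/52, 1/4)
j=7 picked index 7: u0 ∈ [-11/104, 1/8)
intersection: [3/26, 1/8)

3/26 1/8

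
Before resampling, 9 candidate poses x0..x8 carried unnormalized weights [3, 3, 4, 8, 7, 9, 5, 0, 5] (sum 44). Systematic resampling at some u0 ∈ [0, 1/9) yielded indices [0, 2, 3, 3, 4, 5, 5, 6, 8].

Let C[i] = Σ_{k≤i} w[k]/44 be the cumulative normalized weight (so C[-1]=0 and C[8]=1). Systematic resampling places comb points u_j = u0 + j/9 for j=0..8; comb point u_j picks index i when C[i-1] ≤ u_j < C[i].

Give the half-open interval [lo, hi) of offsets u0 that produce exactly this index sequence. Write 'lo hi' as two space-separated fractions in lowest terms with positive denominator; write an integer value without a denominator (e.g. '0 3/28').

5/198 3/44

C = [3/44, 3/22, 5/22, 9/22, 25/44, 17/22, 39/44, 39/44, 1]
j=0 picked index 0: u0 ∈ [0, 3/44)
j=1 picked index 2: u0 ∈ [5/198, 23/198)
j=2 picked index 3: u0 ∈ [1/198, 37/198)
j=3 picked index 3: u0 ∈ [-7/66, 5/66)
j=4 picked index 4: u0 ∈ [-7/198, 49/396)
j=5 picked index 5: u0 ∈ [5/396, 43/198)
j=6 picked index 5: u0 ∈ [-13/132, 7/66)
j=7 picked index 6: u0 ∈ [-1/198, 43/396)
j=8 picked index 8: u0 ∈ [-1/396, 1/9)
intersection: [5/198, 3/44)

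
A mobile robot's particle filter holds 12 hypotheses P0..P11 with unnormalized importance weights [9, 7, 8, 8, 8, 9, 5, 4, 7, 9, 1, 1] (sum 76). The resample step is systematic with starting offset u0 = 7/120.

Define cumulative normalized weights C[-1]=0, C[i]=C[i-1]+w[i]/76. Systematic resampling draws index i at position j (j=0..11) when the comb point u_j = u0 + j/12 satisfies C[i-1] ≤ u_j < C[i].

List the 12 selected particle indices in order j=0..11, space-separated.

0 1 2 2 3 4 5 5 7 8 9 10

C = [9/76, 4/19, 6/19, 8/19, 10/19, 49/76, 27/38, 29/38, 65/76, 37/38, 75/76, 1]
j=0: u_0=7/120 ∈ [0, 9/76) → index 0
j=1: u_1=17/120 ∈ [9/76, 4/19) → index 1
j=2: u_2=9/40 ∈ [4/19, 6/19) → index 2
j=3: u_3=37/120 ∈ [4/19, 6/19) → index 2
j=4: u_4=47/120 ∈ [6/19, 8/19) → index 3
j=5: u_5=19/40 ∈ [8/19, 10/19) → index 4
j=6: u_6=67/120 ∈ [10/19, 49/76) → index 5
j=7: u_7=77/120 ∈ [10/19, 49/76) → index 5
j=8: u_8=29/40 ∈ [27/38, 29/38) → index 7
j=9: u_9=97/120 ∈ [29/38, 65/76) → index 8
j=10: u_10=107/120 ∈ [65/76, 37/38) → index 9
j=11: u_11=39/40 ∈ [37/38, 75/76) → index 10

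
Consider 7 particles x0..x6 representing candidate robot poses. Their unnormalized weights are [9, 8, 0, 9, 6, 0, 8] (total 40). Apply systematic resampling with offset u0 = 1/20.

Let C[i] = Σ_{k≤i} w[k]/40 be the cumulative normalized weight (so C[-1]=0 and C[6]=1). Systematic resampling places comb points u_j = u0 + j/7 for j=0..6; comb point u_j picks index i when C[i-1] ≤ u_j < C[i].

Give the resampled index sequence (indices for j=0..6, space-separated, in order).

C = [9/40, 17/40, 17/40, 13/20, 4/5, 4/5, 1]
j=0: u_0=1/20 ∈ [0, 9/40) → index 0
j=1: u_1=27/140 ∈ [0, 9/40) → index 0
j=2: u_2=47/140 ∈ [9/40, 17/40) → index 1
j=3: u_3=67/140 ∈ [17/40, 13/20) → index 3
j=4: u_4=87/140 ∈ [17/40, 13/20) → index 3
j=5: u_5=107/140 ∈ [13/20, 4/5) → index 4
j=6: u_6=127/140 ∈ [4/5, 1) → index 6

0 0 1 3 3 4 6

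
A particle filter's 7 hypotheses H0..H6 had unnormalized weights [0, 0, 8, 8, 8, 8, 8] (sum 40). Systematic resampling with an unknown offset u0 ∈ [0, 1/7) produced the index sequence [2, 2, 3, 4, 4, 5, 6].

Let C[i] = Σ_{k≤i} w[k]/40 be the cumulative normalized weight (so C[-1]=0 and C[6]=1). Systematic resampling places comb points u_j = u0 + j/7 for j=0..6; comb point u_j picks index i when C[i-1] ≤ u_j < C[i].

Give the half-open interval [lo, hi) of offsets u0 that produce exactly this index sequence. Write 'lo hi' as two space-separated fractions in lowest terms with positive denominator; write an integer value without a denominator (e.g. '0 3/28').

0 1/35

C = [0, 0, 1/5, 2/5, 3/5, 4/5, 1]
j=0 picked index 2: u0 ∈ [0, 1/5)
j=1 picked index 2: u0 ∈ [-1/7, 2/35)
j=2 picked index 3: u0 ∈ [-3/35, 4/35)
j=3 picked index 4: u0 ∈ [-1/35, 6/35)
j=4 picked index 4: u0 ∈ [-6/35, 1/35)
j=5 picked index 5: u0 ∈ [-4/35, 3/35)
j=6 picked index 6: u0 ∈ [-2/35, 1/7)
intersection: [0, 1/35)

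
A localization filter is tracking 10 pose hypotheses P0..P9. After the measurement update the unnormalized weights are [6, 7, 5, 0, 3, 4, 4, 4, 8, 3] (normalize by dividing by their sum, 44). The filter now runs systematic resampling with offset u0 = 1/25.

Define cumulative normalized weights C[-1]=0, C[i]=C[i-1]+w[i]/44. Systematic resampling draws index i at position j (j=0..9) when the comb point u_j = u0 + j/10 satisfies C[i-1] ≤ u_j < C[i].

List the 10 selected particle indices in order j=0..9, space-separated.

0 1 1 2 4 5 6 7 8 9

C = [3/22, 13/44, 9/22, 9/22, 21/44, 25/44, 29/44, 3/4, 41/44, 1]
j=0: u_0=1/25 ∈ [0, 3/22) → index 0
j=1: u_1=7/50 ∈ [3/22, 13/44) → index 1
j=2: u_2=6/25 ∈ [3/22, 13/44) → index 1
j=3: u_3=17/50 ∈ [13/44, 9/22) → index 2
j=4: u_4=11/25 ∈ [9/22, 21/44) → index 4
j=5: u_5=27/50 ∈ [21/44, 25/44) → index 5
j=6: u_6=16/25 ∈ [25/44, 29/44) → index 6
j=7: u_7=37/50 ∈ [29/44, 3/4) → index 7
j=8: u_8=21/25 ∈ [3/4, 41/44) → index 8
j=9: u_9=47/50 ∈ [41/44, 1) → index 9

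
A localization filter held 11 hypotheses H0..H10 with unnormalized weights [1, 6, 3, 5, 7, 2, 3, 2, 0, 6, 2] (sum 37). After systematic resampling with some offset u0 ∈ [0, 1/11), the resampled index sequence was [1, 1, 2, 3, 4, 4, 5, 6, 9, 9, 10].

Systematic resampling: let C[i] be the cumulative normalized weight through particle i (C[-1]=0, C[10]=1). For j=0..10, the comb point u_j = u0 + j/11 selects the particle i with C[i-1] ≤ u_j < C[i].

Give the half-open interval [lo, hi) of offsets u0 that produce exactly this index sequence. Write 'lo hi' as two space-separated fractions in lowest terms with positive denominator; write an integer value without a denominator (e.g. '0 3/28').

C = [1/37, 7/37, 10/37, 15/37, 22/37, 24/37, 27/37, 29/37, 29/37, 35/37, 1]
j=0 picked index 1: u0 ∈ [1/37, 7/37)
j=1 picked index 1: u0 ∈ [-26/407, 40/407)
j=2 picked index 2: u0 ∈ [3/407, 36/407)
j=3 picked index 3: u0 ∈ [-1/407, 54/407)
j=4 picked index 4: u0 ∈ [17/407, 94/407)
j=5 picked index 4: u0 ∈ [-20/407, 57/407)
j=6 picked index 5: u0 ∈ [20/407, 42/407)
j=7 picked index 6: u0 ∈ [5/407, 38/407)
j=8 picked index 9: u0 ∈ [23/407, 89/407)
j=9 picked index 9: u0 ∈ [-14/407, 52/407)
j=10 picked index 10: u0 ∈ [15/407, 1/11)
intersection: [23/407, 36/407)

23/407 36/407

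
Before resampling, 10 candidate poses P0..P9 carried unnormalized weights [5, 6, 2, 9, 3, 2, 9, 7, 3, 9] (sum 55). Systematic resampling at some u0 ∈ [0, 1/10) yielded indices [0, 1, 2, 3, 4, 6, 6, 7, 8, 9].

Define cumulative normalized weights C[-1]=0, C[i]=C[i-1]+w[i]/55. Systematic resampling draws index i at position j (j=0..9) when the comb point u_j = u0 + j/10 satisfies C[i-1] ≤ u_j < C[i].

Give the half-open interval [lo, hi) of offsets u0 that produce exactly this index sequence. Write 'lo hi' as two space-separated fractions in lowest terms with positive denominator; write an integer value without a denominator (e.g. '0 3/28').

C = [1/11, 1/5, 13/55, 2/5, 5/11, 27/55, 36/55, 43/55, 46/55, 1]
j=0 picked index 0: u0 ∈ [0, 1/11)
j=1 picked index 1: u0 ∈ [-1/110, 1/10)
j=2 picked index 2: u0 ∈ [0, 2/55)
j=3 picked index 3: u0 ∈ [-7/110, 1/10)
j=4 picked index 4: u0 ∈ [0, 3/55)
j=5 picked index 6: u0 ∈ [-1/110, 17/110)
j=6 picked index 6: u0 ∈ [-6/55, 3/55)
j=7 picked index 7: u0 ∈ [-1/22, 9/110)
j=8 picked index 8: u0 ∈ [-1/55, 2/55)
j=9 picked index 9: u0 ∈ [-7/110, 1/10)
intersection: [0, 2/55)

0 2/55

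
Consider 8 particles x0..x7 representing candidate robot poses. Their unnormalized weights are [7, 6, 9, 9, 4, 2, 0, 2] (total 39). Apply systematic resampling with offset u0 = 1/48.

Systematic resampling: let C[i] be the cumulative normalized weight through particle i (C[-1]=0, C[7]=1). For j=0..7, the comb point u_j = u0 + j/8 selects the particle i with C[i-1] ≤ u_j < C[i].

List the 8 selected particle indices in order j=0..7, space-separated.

C = [7/39, 1/3, 22/39, 31/39, 35/39, 37/39, 37/39, 1]
j=0: u_0=1/48 ∈ [0, 7/39) → index 0
j=1: u_1=7/48 ∈ [0, 7/39) → index 0
j=2: u_2=13/48 ∈ [7/39, 1/3) → index 1
j=3: u_3=19/48 ∈ [1/3, 22/39) → index 2
j=4: u_4=25/48 ∈ [1/3, 22/39) → index 2
j=5: u_5=31/48 ∈ [22/39, 31/39) → index 3
j=6: u_6=37/48 ∈ [22/39, 31/39) → index 3
j=7: u_7=43/48 ∈ [31/39, 35/39) → index 4

0 0 1 2 2 3 3 4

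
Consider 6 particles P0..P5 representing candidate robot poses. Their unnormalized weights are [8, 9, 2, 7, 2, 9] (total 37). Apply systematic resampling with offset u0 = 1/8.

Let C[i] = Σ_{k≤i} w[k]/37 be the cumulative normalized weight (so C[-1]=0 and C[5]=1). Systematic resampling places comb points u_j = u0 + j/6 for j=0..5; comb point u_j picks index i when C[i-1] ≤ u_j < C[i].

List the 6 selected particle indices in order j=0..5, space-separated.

C = [8/37, 17/37, 19/37, 26/37, 28/37, 1]
j=0: u_0=1/8 ∈ [0, 8/37) → index 0
j=1: u_1=7/24 ∈ [8/37, 17/37) → index 1
j=2: u_2=11/24 ∈ [8/37, 17/37) → index 1
j=3: u_3=5/8 ∈ [19/37, 26/37) → index 3
j=4: u_4=19/24 ∈ [28/37, 1) → index 5
j=5: u_5=23/24 ∈ [28/37, 1) → index 5

0 1 1 3 5 5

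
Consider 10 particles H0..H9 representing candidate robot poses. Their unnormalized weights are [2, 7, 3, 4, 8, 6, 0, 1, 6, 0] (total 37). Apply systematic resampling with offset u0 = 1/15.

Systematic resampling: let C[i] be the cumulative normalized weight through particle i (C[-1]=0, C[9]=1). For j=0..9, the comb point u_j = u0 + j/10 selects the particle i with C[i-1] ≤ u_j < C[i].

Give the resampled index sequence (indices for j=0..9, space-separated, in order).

1 1 2 3 4 4 5 5 8 8

C = [2/37, 9/37, 12/37, 16/37, 24/37, 30/37, 30/37, 31/37, 1, 1]
j=0: u_0=1/15 ∈ [2/37, 9/37) → index 1
j=1: u_1=1/6 ∈ [2/37, 9/37) → index 1
j=2: u_2=4/15 ∈ [9/37, 12/37) → index 2
j=3: u_3=11/30 ∈ [12/37, 16/37) → index 3
j=4: u_4=7/15 ∈ [16/37, 24/37) → index 4
j=5: u_5=17/30 ∈ [16/37, 24/37) → index 4
j=6: u_6=2/3 ∈ [24/37, 30/37) → index 5
j=7: u_7=23/30 ∈ [24/37, 30/37) → index 5
j=8: u_8=13/15 ∈ [31/37, 1) → index 8
j=9: u_9=29/30 ∈ [31/37, 1) → index 8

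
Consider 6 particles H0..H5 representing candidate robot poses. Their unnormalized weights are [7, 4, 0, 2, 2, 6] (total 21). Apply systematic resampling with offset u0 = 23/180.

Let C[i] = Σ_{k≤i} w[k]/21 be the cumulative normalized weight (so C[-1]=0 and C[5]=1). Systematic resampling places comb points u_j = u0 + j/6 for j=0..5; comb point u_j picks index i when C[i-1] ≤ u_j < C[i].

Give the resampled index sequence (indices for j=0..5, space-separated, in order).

C = [1/3, 11/21, 11/21, 13/21, 5/7, 1]
j=0: u_0=23/180 ∈ [0, 1/3) → index 0
j=1: u_1=53/180 ∈ [0, 1/3) → index 0
j=2: u_2=83/180 ∈ [1/3, 11/21) → index 1
j=3: u_3=113/180 ∈ [13/21, 5/7) → index 4
j=4: u_4=143/180 ∈ [5/7, 1) → index 5
j=5: u_5=173/180 ∈ [5/7, 1) → index 5

0 0 1 4 5 5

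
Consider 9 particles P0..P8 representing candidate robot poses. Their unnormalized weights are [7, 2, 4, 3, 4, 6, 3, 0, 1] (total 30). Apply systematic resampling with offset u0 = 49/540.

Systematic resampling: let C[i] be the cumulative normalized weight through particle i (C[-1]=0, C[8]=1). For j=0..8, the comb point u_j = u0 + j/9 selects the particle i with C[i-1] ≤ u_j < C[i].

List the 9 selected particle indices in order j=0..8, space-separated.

C = [7/30, 3/10, 13/30, 8/15, 2/3, 13/15, 29/30, 29/30, 1]
j=0: u_0=49/540 ∈ [0, 7/30) → index 0
j=1: u_1=109/540 ∈ [0, 7/30) → index 0
j=2: u_2=169/540 ∈ [3/10, 13/30) → index 2
j=3: u_3=229/540 ∈ [3/10, 13/30) → index 2
j=4: u_4=289/540 ∈ [8/15, 2/3) → index 4
j=5: u_5=349/540 ∈ [8/15, 2/3) → index 4
j=6: u_6=409/540 ∈ [2/3, 13/15) → index 5
j=7: u_7=469/540 ∈ [13/15, 29/30) → index 6
j=8: u_8=529/540 ∈ [29/30, 1) → index 8

0 0 2 2 4 4 5 6 8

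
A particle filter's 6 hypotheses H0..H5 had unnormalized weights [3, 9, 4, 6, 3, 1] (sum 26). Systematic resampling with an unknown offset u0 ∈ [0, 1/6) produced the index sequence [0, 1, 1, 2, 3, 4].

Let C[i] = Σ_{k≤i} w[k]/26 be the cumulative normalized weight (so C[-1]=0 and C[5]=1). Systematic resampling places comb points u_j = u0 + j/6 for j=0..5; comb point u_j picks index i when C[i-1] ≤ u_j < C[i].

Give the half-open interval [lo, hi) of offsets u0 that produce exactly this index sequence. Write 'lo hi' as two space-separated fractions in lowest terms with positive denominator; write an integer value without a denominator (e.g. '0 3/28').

1/78 3/26

C = [3/26, 6/13, 8/13, 11/13, 25/26, 1]
j=0 picked index 0: u0 ∈ [0, 3/26)
j=1 picked index 1: u0 ∈ [-2/39, 23/78)
j=2 picked index 1: u0 ∈ [-17/78, 5/39)
j=3 picked index 2: u0 ∈ [-1/26, 3/26)
j=4 picked index 3: u0 ∈ [-2/39, 7/39)
j=5 picked index 4: u0 ∈ [1/78, 5/39)
intersection: [1/78, 3/26)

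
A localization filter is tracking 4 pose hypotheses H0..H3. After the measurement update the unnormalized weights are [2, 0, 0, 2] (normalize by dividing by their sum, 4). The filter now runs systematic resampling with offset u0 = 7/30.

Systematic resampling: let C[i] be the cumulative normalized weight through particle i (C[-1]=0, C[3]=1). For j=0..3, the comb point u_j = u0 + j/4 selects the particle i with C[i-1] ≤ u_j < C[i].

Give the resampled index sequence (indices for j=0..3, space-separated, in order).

C = [1/2, 1/2, 1/2, 1]
j=0: u_0=7/30 ∈ [0, 1/2) → index 0
j=1: u_1=29/60 ∈ [0, 1/2) → index 0
j=2: u_2=11/15 ∈ [1/2, 1) → index 3
j=3: u_3=59/60 ∈ [1/2, 1) → index 3

0 0 3 3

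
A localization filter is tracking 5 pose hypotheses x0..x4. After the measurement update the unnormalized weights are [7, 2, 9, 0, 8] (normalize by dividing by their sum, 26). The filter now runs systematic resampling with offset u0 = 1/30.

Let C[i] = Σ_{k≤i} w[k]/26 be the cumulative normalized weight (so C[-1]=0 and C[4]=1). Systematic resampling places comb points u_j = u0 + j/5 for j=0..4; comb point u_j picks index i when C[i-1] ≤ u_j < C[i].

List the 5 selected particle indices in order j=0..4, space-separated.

C = [7/26, 9/26, 9/13, 9/13, 1]
j=0: u_0=1/30 ∈ [0, 7/26) → index 0
j=1: u_1=7/30 ∈ [0, 7/26) → index 0
j=2: u_2=13/30 ∈ [9/26, 9/13) → index 2
j=3: u_3=19/30 ∈ [9/26, 9/13) → index 2
j=4: u_4=5/6 ∈ [9/13, 1) → index 4

0 0 2 2 4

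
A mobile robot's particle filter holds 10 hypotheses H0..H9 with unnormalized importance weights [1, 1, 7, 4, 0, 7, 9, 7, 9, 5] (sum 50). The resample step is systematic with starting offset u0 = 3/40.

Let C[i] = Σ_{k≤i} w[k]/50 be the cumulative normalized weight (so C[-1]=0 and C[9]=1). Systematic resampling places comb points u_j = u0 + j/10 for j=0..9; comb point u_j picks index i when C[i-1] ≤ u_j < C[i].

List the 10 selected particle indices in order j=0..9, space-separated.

2 2 5 5 6 6 7 8 8 9

C = [1/50, 1/25, 9/50, 13/50, 13/50, 2/5, 29/50, 18/25, 9/10, 1]
j=0: u_0=3/40 ∈ [1/25, 9/50) → index 2
j=1: u_1=7/40 ∈ [1/25, 9/50) → index 2
j=2: u_2=11/40 ∈ [13/50, 2/5) → index 5
j=3: u_3=3/8 ∈ [13/50, 2/5) → index 5
j=4: u_4=19/40 ∈ [2/5, 29/50) → index 6
j=5: u_5=23/40 ∈ [2/5, 29/50) → index 6
j=6: u_6=27/40 ∈ [29/50, 18/25) → index 7
j=7: u_7=31/40 ∈ [18/25, 9/10) → index 8
j=8: u_8=7/8 ∈ [18/25, 9/10) → index 8
j=9: u_9=39/40 ∈ [9/10, 1) → index 9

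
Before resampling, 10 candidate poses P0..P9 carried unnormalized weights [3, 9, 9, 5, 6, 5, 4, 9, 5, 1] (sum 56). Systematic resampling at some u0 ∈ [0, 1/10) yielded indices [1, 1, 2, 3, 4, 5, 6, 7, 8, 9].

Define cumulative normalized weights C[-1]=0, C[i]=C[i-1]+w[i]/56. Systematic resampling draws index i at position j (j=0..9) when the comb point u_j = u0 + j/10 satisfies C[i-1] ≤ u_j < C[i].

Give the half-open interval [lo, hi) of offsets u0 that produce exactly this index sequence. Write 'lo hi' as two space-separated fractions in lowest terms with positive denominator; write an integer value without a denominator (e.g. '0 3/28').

C = [3/56, 3/14, 3/8, 13/28, 4/7, 37/56, 41/56, 25/28, 55/56, 1]
j=0 picked index 1: u0 ∈ [3/56, 3/14)
j=1 picked index 1: u0 ∈ [-13/280, 4/35)
j=2 picked index 2: u0 ∈ [1/70, 7/40)
j=3 picked index 3: u0 ∈ [3/40, 23/140)
j=4 picked index 4: u0 ∈ [9/140, 6/35)
j=5 picked index 5: u0 ∈ [1/14, 9/56)
j=6 picked index 6: u0 ∈ [17/280, 37/280)
j=7 picked index 7: u0 ∈ [9/280, 27/140)
j=8 picked index 8: u0 ∈ [13/140, 51/280)
j=9 picked index 9: u0 ∈ [23/280, 1/10)
intersection: [13/140, 1/10)

13/140 1/10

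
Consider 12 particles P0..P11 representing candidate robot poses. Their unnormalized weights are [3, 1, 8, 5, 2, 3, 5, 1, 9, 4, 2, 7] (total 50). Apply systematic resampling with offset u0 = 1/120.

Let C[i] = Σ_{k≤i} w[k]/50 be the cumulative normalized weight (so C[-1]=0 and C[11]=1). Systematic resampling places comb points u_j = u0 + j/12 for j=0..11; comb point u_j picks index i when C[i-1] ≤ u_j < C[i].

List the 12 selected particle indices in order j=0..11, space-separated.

0 2 2 3 4 5 6 8 8 9 10 11

C = [3/50, 2/25, 6/25, 17/50, 19/50, 11/25, 27/50, 14/25, 37/50, 41/50, 43/50, 1]
j=0: u_0=1/120 ∈ [0, 3/50) → index 0
j=1: u_1=11/120 ∈ [2/25, 6/25) → index 2
j=2: u_2=7/40 ∈ [2/25, 6/25) → index 2
j=3: u_3=31/120 ∈ [6/25, 17/50) → index 3
j=4: u_4=41/120 ∈ [17/50, 19/50) → index 4
j=5: u_5=17/40 ∈ [19/50, 11/25) → index 5
j=6: u_6=61/120 ∈ [11/25, 27/50) → index 6
j=7: u_7=71/120 ∈ [14/25, 37/50) → index 8
j=8: u_8=27/40 ∈ [14/25, 37/50) → index 8
j=9: u_9=91/120 ∈ [37/50, 41/50) → index 9
j=10: u_10=101/120 ∈ [41/50, 43/50) → index 10
j=11: u_11=37/40 ∈ [43/50, 1) → index 11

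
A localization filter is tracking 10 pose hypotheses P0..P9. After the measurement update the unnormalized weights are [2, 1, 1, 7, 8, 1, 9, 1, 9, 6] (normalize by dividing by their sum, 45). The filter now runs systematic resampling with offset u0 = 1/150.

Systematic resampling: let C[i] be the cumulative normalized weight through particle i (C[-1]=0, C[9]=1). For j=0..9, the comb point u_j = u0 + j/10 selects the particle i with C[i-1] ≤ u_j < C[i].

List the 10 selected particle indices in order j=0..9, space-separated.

C = [2/45, 1/15, 4/45, 11/45, 19/45, 4/9, 29/45, 2/3, 13/15, 1]
j=0: u_0=1/150 ∈ [0, 2/45) → index 0
j=1: u_1=8/75 ∈ [4/45, 11/45) → index 3
j=2: u_2=31/150 ∈ [4/45, 11/45) → index 3
j=3: u_3=23/75 ∈ [11/45, 19/45) → index 4
j=4: u_4=61/150 ∈ [11/45, 19/45) → index 4
j=5: u_5=38/75 ∈ [4/9, 29/45) → index 6
j=6: u_6=91/150 ∈ [4/9, 29/45) → index 6
j=7: u_7=53/75 ∈ [2/3, 13/15) → index 8
j=8: u_8=121/150 ∈ [2/3, 13/15) → index 8
j=9: u_9=68/75 ∈ [13/15, 1) → index 9

0 3 3 4 4 6 6 8 8 9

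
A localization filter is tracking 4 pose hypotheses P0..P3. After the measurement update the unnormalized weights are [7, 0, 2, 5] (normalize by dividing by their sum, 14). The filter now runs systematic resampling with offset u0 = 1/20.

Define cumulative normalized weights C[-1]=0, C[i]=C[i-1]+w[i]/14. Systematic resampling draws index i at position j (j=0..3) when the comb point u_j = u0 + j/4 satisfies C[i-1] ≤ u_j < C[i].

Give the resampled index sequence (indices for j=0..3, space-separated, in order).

C = [1/2, 1/2, 9/14, 1]
j=0: u_0=1/20 ∈ [0, 1/2) → index 0
j=1: u_1=3/10 ∈ [0, 1/2) → index 0
j=2: u_2=11/20 ∈ [1/2, 9/14) → index 2
j=3: u_3=4/5 ∈ [9/14, 1) → index 3

0 0 2 3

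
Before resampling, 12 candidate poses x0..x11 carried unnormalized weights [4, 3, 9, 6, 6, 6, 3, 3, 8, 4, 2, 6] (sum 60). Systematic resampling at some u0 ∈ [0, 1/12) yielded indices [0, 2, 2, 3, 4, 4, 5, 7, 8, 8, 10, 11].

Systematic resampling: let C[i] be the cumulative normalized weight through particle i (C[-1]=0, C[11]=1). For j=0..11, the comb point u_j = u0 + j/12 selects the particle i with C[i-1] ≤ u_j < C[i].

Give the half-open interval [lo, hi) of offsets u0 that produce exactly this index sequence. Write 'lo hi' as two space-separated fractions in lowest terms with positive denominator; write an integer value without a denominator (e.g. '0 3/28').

1/30 1/20

C = [1/15, 7/60, 4/15, 11/30, 7/15, 17/30, 37/60, 2/3, 4/5, 13/15, 9/10, 1]
j=0 picked index 0: u0 ∈ [0, 1/15)
j=1 picked index 2: u0 ∈ [1/30, 11/60)
j=2 picked index 2: u0 ∈ [-1/20, 1/10)
j=3 picked index 3: u0 ∈ [1/60, 7/60)
j=4 picked index 4: u0 ∈ [1/30, 2/15)
j=5 picked index 4: u0 ∈ [-1/20, 1/20)
j=6 picked index 5: u0 ∈ [-1/30, 1/15)
j=7 picked index 7: u0 ∈ [1/30, 1/12)
j=8 picked index 8: u0 ∈ [0, 2/15)
j=9 picked index 8: u0 ∈ [-1/12, 1/20)
j=10 picked index 10: u0 ∈ [1/30, 1/15)
j=11 picked index 11: u0 ∈ [-1/60, 1/12)
intersection: [1/30, 1/20)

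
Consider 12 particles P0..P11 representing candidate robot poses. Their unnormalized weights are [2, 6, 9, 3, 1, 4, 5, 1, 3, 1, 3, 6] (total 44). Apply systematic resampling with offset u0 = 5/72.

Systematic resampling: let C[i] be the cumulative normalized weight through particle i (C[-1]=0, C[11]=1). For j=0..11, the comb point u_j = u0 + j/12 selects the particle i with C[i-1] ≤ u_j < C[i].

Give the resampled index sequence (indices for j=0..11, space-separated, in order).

C = [1/22, 2/11, 17/44, 5/11, 21/44, 25/44, 15/22, 31/44, 17/22, 35/44, 19/22, 1]
j=0: u_0=5/72 ∈ [1/22, 2/11) → index 1
j=1: u_1=11/72 ∈ [1/22, 2/11) → index 1
j=2: u_2=17/72 ∈ [2/11, 17/44) → index 2
j=3: u_3=23/72 ∈ [2/11, 17/44) → index 2
j=4: u_4=29/72 ∈ [17/44, 5/11) → index 3
j=5: u_5=35/72 ∈ [21/44, 25/44) → index 5
j=6: u_6=41/72 ∈ [25/44, 15/22) → index 6
j=7: u_7=47/72 ∈ [25/44, 15/22) → index 6
j=8: u_8=53/72 ∈ [31/44, 17/22) → index 8
j=9: u_9=59/72 ∈ [35/44, 19/22) → index 10
j=10: u_10=65/72 ∈ [19/22, 1) → index 11
j=11: u_11=71/72 ∈ [19/22, 1) → index 11

1 1 2 2 3 5 6 6 8 10 11 11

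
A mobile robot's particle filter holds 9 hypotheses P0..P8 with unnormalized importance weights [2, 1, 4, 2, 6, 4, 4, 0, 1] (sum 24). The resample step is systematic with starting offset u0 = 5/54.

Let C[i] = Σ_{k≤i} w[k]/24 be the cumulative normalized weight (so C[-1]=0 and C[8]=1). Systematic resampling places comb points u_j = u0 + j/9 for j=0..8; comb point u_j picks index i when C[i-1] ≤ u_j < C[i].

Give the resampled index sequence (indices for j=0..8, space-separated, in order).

1 2 3 4 4 5 5 6 8

C = [1/12, 1/8, 7/24, 3/8, 5/8, 19/24, 23/24, 23/24, 1]
j=0: u_0=5/54 ∈ [1/12, 1/8) → index 1
j=1: u_1=11/54 ∈ [1/8, 7/24) → index 2
j=2: u_2=17/54 ∈ [7/24, 3/8) → index 3
j=3: u_3=23/54 ∈ [3/8, 5/8) → index 4
j=4: u_4=29/54 ∈ [3/8, 5/8) → index 4
j=5: u_5=35/54 ∈ [5/8, 19/24) → index 5
j=6: u_6=41/54 ∈ [5/8, 19/24) → index 5
j=7: u_7=47/54 ∈ [19/24, 23/24) → index 6
j=8: u_8=53/54 ∈ [23/24, 1) → index 8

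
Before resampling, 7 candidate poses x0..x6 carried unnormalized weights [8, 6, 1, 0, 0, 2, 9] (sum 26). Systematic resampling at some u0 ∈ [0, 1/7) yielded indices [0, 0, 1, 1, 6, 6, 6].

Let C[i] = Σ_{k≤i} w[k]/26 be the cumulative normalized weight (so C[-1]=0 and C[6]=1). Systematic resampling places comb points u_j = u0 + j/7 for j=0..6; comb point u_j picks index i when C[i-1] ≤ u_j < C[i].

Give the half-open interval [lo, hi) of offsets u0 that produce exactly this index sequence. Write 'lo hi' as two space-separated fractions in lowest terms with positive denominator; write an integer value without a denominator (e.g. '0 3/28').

15/182 10/91

C = [4/13, 7/13, 15/26, 15/26, 15/26, 17/26, 1]
j=0 picked index 0: u0 ∈ [0, 4/13)
j=1 picked index 0: u0 ∈ [-1/7, 15/91)
j=2 picked index 1: u0 ∈ [2/91, 23/91)
j=3 picked index 1: u0 ∈ [-11/91, 10/91)
j=4 picked index 6: u0 ∈ [15/182, 3/7)
j=5 picked index 6: u0 ∈ [-11/182, 2/7)
j=6 picked index 6: u0 ∈ [-37/182, 1/7)
intersection: [15/182, 10/91)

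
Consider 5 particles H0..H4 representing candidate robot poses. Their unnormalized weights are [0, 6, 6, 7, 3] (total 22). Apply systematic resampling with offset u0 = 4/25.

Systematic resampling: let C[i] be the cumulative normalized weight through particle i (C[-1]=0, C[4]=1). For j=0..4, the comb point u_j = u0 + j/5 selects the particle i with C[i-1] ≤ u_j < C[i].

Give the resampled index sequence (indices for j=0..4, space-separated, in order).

1 2 3 3 4

C = [0, 3/11, 6/11, 19/22, 1]
j=0: u_0=4/25 ∈ [0, 3/11) → index 1
j=1: u_1=9/25 ∈ [3/11, 6/11) → index 2
j=2: u_2=14/25 ∈ [6/11, 19/22) → index 3
j=3: u_3=19/25 ∈ [6/11, 19/22) → index 3
j=4: u_4=24/25 ∈ [19/22, 1) → index 4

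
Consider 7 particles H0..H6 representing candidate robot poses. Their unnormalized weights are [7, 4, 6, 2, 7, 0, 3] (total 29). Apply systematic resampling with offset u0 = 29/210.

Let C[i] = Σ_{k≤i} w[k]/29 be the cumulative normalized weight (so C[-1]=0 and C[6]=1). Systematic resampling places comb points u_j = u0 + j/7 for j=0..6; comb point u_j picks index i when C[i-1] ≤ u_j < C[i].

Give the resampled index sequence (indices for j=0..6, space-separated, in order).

0 1 2 2 4 4 6

C = [7/29, 11/29, 17/29, 19/29, 26/29, 26/29, 1]
j=0: u_0=29/210 ∈ [0, 7/29) → index 0
j=1: u_1=59/210 ∈ [7/29, 11/29) → index 1
j=2: u_2=89/210 ∈ [11/29, 17/29) → index 2
j=3: u_3=17/30 ∈ [11/29, 17/29) → index 2
j=4: u_4=149/210 ∈ [19/29, 26/29) → index 4
j=5: u_5=179/210 ∈ [19/29, 26/29) → index 4
j=6: u_6=209/210 ∈ [26/29, 1) → index 6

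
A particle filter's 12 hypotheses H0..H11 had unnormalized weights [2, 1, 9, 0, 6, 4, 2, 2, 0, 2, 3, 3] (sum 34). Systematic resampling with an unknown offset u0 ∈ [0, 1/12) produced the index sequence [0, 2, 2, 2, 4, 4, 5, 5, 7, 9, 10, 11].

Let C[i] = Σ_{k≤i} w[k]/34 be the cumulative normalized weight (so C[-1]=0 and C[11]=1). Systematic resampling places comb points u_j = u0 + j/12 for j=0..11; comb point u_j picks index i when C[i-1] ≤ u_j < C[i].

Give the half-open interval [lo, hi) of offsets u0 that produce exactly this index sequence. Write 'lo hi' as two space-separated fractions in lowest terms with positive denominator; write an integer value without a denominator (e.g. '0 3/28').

C = [1/17, 3/34, 6/17, 6/17, 9/17, 11/17, 12/17, 13/17, 13/17, 14/17, 31/34, 1]
j=0 picked index 0: u0 ∈ [0, 1/17)
j=1 picked index 2: u0 ∈ [1/204, 55/204)
j=2 picked index 2: u0 ∈ [-4/51, 19/102)
j=3 picked index 2: u0 ∈ [-11/68, 7/68)
j=4 picked index 4: u0 ∈ [1/51, 10/51)
j=5 picked index 4: u0 ∈ [-13/204, 23/204)
j=6 picked index 5: u0 ∈ [1/34, 5/34)
j=7 picked index 5: u0 ∈ [-11/204, 13/204)
j=8 picked index 7: u0 ∈ [2/51, 5/51)
j=9 picked index 9: u0 ∈ [1/68, 5/68)
j=10 picked index 10: u0 ∈ [-1/102, 4/51)
j=11 picked index 11: u0 ∈ [-1/204, 1/12)
intersection: [2/51, 1/17)

2/51 1/17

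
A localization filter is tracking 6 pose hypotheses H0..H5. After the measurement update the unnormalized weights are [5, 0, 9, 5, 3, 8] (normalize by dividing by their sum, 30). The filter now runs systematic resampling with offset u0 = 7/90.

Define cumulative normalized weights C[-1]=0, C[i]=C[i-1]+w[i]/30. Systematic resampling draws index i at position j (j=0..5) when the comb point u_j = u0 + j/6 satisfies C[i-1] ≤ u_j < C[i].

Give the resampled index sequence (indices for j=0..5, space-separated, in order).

C = [1/6, 1/6, 7/15, 19/30, 11/15, 1]
j=0: u_0=7/90 ∈ [0, 1/6) → index 0
j=1: u_1=11/45 ∈ [1/6, 7/15) → index 2
j=2: u_2=37/90 ∈ [1/6, 7/15) → index 2
j=3: u_3=26/45 ∈ [7/15, 19/30) → index 3
j=4: u_4=67/90 ∈ [11/15, 1) → index 5
j=5: u_5=41/45 ∈ [11/15, 1) → index 5

0 2 2 3 5 5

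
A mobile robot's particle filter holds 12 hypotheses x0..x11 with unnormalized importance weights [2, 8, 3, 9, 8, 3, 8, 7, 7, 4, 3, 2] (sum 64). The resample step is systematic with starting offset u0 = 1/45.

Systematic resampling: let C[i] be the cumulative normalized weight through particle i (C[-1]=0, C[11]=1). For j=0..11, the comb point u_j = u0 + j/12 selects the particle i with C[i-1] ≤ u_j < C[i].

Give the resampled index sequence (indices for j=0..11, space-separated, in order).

0 1 2 3 4 4 6 6 7 8 8 10

C = [1/32, 5/32, 13/64, 11/32, 15/32, 33/64, 41/64, 3/4, 55/64, 59/64, 31/32, 1]
j=0: u_0=1/45 ∈ [0, 1/32) → index 0
j=1: u_1=19/180 ∈ [1/32, 5/32) → index 1
j=2: u_2=17/90 ∈ [5/32, 13/64) → index 2
j=3: u_3=49/180 ∈ [13/64, 11/32) → index 3
j=4: u_4=16/45 ∈ [11/32, 15/32) → index 4
j=5: u_5=79/180 ∈ [11/32, 15/32) → index 4
j=6: u_6=47/90 ∈ [33/64, 41/64) → index 6
j=7: u_7=109/180 ∈ [33/64, 41/64) → index 6
j=8: u_8=31/45 ∈ [41/64, 3/4) → index 7
j=9: u_9=139/180 ∈ [3/4, 55/64) → index 8
j=10: u_10=77/90 ∈ [3/4, 55/64) → index 8
j=11: u_11=169/180 ∈ [59/64, 31/32) → index 10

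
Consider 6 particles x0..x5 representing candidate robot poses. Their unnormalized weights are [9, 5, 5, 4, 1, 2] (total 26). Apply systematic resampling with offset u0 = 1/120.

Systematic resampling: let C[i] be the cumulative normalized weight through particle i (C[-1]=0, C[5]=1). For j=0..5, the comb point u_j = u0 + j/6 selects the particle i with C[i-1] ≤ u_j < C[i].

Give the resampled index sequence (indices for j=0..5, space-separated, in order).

C = [9/26, 7/13, 19/26, 23/26, 12/13, 1]
j=0: u_0=1/120 ∈ [0, 9/26) → index 0
j=1: u_1=7/40 ∈ [0, 9/26) → index 0
j=2: u_2=41/120 ∈ [0, 9/26) → index 0
j=3: u_3=61/120 ∈ [9/26, 7/13) → index 1
j=4: u_4=27/40 ∈ [7/13, 19/26) → index 2
j=5: u_5=101/120 ∈ [19/26, 23/26) → index 3

0 0 0 1 2 3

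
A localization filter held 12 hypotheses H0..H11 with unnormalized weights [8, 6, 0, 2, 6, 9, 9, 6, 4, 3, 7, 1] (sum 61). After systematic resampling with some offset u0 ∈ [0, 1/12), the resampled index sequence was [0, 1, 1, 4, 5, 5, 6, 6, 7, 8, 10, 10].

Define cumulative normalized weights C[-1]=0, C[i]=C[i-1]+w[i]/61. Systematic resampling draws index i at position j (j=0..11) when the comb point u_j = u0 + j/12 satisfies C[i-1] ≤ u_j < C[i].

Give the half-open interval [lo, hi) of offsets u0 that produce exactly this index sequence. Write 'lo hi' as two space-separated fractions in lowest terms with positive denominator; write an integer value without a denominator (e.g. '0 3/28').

C = [8/61, 14/61, 14/61, 16/61, 22/61, 31/61, 40/61, 46/61, 50/61, 53/61, 60/61, 1]
j=0 picked index 0: u0 ∈ [0, 8/61)
j=1 picked index 1: u0 ∈ [35/732, 107/732)
j=2 picked index 1: u0 ∈ [-13/366, 23/366)
j=3 picked index 4: u0 ∈ [3/244, 27/244)
j=4 picked index 5: u0 ∈ [5/183, 32/183)
j=5 picked index 5: u0 ∈ [-41/732, 67/732)
j=6 picked index 6: u0 ∈ [1/122, 19/122)
j=7 picked index 6: u0 ∈ [-55/732, 53/732)
j=8 picked index 7: u0 ∈ [-2/183, 16/183)
j=9 picked index 8: u0 ∈ [1/244, 17/244)
j=10 picked index 10: u0 ∈ [13/366, 55/366)
j=11 picked index 10: u0 ∈ [-35/732, 49/732)
intersection: [35/732, 23/366)

35/732 23/366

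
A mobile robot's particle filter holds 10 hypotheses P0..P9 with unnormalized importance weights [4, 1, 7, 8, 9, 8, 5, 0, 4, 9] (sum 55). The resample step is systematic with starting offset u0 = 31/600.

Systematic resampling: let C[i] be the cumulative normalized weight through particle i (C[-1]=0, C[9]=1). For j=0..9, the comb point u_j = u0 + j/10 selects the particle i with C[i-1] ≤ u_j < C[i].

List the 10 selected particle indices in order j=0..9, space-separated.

C = [4/55, 1/11, 12/55, 4/11, 29/55, 37/55, 42/55, 42/55, 46/55, 1]
j=0: u_0=31/600 ∈ [0, 4/55) → index 0
j=1: u_1=91/600 ∈ [1/11, 12/55) → index 2
j=2: u_2=151/600 ∈ [12/55, 4/11) → index 3
j=3: u_3=211/600 ∈ [12/55, 4/11) → index 3
j=4: u_4=271/600 ∈ [4/11, 29/55) → index 4
j=5: u_5=331/600 ∈ [29/55, 37/55) → index 5
j=6: u_6=391/600 ∈ [29/55, 37/55) → index 5
j=7: u_7=451/600 ∈ [37/55, 42/55) → index 6
j=8: u_8=511/600 ∈ [46/55, 1) → index 9
j=9: u_9=571/600 ∈ [46/55, 1) → index 9

0 2 3 3 4 5 5 6 9 9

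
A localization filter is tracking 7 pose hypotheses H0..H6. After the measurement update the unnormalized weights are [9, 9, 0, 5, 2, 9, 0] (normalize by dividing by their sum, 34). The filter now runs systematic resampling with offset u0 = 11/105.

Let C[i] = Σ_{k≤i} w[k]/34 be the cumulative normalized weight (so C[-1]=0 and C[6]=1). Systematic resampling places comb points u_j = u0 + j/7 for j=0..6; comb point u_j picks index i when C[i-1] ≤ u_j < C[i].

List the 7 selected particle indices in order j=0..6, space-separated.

C = [9/34, 9/17, 9/17, 23/34, 25/34, 1, 1]
j=0: u_0=11/105 ∈ [0, 9/34) → index 0
j=1: u_1=26/105 ∈ [0, 9/34) → index 0
j=2: u_2=41/105 ∈ [9/34, 9/17) → index 1
j=3: u_3=8/15 ∈ [9/17, 23/34) → index 3
j=4: u_4=71/105 ∈ [9/17, 23/34) → index 3
j=5: u_5=86/105 ∈ [25/34, 1) → index 5
j=6: u_6=101/105 ∈ [25/34, 1) → index 5

0 0 1 3 3 5 5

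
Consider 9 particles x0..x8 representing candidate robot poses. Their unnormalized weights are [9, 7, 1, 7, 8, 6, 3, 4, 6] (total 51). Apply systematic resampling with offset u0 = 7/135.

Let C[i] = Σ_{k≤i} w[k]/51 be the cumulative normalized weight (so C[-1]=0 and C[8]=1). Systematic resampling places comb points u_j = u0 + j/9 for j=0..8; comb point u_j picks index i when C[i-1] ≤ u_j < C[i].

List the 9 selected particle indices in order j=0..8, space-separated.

C = [3/17, 16/51, 1/3, 8/17, 32/51, 38/51, 41/51, 15/17, 1]
j=0: u_0=7/135 ∈ [0, 3/17) → index 0
j=1: u_1=22/135 ∈ [0, 3/17) → index 0
j=2: u_2=37/135 ∈ [3/17, 16/51) → index 1
j=3: u_3=52/135 ∈ [1/3, 8/17) → index 3
j=4: u_4=67/135 ∈ [8/17, 32/51) → index 4
j=5: u_5=82/135 ∈ [8/17, 32/51) → index 4
j=6: u_6=97/135 ∈ [32/51, 38/51) → index 5
j=7: u_7=112/135 ∈ [41/51, 15/17) → index 7
j=8: u_8=127/135 ∈ [15/17, 1) → index 8

0 0 1 3 4 4 5 7 8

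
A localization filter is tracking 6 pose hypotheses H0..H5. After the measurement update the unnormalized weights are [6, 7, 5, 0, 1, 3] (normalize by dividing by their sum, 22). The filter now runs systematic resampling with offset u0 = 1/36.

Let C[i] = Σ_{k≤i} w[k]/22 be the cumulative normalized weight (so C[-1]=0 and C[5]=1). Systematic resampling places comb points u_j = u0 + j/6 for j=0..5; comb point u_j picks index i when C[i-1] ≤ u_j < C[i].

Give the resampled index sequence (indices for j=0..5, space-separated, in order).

0 0 1 1 2 4

C = [3/11, 13/22, 9/11, 9/11, 19/22, 1]
j=0: u_0=1/36 ∈ [0, 3/11) → index 0
j=1: u_1=7/36 ∈ [0, 3/11) → index 0
j=2: u_2=13/36 ∈ [3/11, 13/22) → index 1
j=3: u_3=19/36 ∈ [3/11, 13/22) → index 1
j=4: u_4=25/36 ∈ [13/22, 9/11) → index 2
j=5: u_5=31/36 ∈ [9/11, 19/22) → index 4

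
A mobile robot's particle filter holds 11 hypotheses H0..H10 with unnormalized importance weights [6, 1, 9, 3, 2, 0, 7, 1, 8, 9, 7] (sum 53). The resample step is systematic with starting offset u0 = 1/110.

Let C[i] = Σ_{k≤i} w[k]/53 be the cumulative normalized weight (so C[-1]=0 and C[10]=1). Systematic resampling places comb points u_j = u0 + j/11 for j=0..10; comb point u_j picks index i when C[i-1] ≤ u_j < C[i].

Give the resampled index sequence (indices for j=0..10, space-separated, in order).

C = [6/53, 7/53, 16/53, 19/53, 21/53, 21/53, 28/53, 29/53, 37/53, 46/53, 1]
j=0: u_0=1/110 ∈ [0, 6/53) → index 0
j=1: u_1=1/10 ∈ [0, 6/53) → index 0
j=2: u_2=21/110 ∈ [7/53, 16/53) → index 2
j=3: u_3=31/110 ∈ [7/53, 16/53) → index 2
j=4: u_4=41/110 ∈ [19/53, 21/53) → index 4
j=5: u_5=51/110 ∈ [21/53, 28/53) → index 6
j=6: u_6=61/110 ∈ [29/53, 37/53) → index 8
j=7: u_7=71/110 ∈ [29/53, 37/53) → index 8
j=8: u_8=81/110 ∈ [37/53, 46/53) → index 9
j=9: u_9=91/110 ∈ [37/53, 46/53) → index 9
j=10: u_10=101/110 ∈ [46/53, 1) → index 10

0 0 2 2 4 6 8 8 9 9 10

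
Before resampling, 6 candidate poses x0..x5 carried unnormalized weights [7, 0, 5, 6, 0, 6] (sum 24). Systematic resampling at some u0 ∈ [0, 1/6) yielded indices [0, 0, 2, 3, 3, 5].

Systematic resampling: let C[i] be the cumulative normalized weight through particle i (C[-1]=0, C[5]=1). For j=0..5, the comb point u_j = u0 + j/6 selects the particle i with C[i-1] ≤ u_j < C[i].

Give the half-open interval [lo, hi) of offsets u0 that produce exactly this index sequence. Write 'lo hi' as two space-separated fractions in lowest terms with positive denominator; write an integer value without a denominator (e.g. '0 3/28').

0 1/12

C = [7/24, 7/24, 1/2, 3/4, 3/4, 1]
j=0 picked index 0: u0 ∈ [0, 7/24)
j=1 picked index 0: u0 ∈ [-1/6, 1/8)
j=2 picked index 2: u0 ∈ [-1/24, 1/6)
j=3 picked index 3: u0 ∈ [0, 1/4)
j=4 picked index 3: u0 ∈ [-1/6, 1/12)
j=5 picked index 5: u0 ∈ [-1/12, 1/6)
intersection: [0, 1/12)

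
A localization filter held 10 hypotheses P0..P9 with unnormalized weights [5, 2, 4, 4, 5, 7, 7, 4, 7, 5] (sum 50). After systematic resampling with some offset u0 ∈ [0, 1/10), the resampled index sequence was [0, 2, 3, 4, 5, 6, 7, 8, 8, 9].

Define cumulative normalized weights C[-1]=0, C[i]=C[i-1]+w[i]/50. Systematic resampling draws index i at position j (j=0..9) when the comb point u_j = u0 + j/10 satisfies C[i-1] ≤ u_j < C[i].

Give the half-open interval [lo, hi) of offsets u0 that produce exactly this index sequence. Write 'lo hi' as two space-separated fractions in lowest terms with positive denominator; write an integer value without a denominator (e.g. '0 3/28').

C = [1/10, 7/50, 11/50, 3/10, 2/5, 27/50, 17/25, 19/25, 9/10, 1]
j=0 picked index 0: u0 ∈ [0, 1/10)
j=1 picked index 2: u0 ∈ [1/25, 3/25)
j=2 picked index 3: u0 ∈ [1/50, 1/10)
j=3 picked index 4: u0 ∈ [0, 1/10)
j=4 picked index 5: u0 ∈ [0, 7/50)
j=5 picked index 6: u0 ∈ [1/25, 9/50)
j=6 picked index 7: u0 ∈ [2/25, 4/25)
j=7 picked index 8: u0 ∈ [3/50, 1/5)
j=8 picked index 8: u0 ∈ [-1/25, 1/10)
j=9 picked index 9: u0 ∈ [0, 1/10)
intersection: [2/25, 1/10)

2/25 1/10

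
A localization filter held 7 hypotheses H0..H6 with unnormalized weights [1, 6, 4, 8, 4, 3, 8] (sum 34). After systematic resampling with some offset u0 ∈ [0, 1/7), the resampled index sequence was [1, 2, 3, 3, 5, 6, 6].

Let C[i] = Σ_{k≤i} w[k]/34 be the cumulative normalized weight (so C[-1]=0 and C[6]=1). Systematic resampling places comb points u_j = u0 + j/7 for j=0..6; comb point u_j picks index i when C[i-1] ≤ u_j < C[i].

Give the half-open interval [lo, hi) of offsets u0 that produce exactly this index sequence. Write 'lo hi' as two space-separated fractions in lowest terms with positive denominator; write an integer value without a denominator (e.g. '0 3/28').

C = [1/34, 7/34, 11/34, 19/34, 23/34, 13/17, 1]
j=0 picked index 1: u0 ∈ [1/34, 7/34)
j=1 picked index 2: u0 ∈ [15/238, 43/238)
j=2 picked index 3: u0 ∈ [9/238, 65/238)
j=3 picked index 3: u0 ∈ [-25/238, 31/238)
j=4 picked index 5: u0 ∈ [25/238, 23/119)
j=5 picked index 6: u0 ∈ [6/119, 2/7)
j=6 picked index 6: u0 ∈ [-11/119, 1/7)
intersection: [25/238, 31/238)

25/238 31/238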